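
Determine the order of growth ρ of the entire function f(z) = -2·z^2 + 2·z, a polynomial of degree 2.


|f(z)| ≤ Σ|c_k|·r^k = O(r^2) as r → ∞. Polynomial growth is O(e^{r^ε}) for every ε > 0 (since r^2/e^{r^ε} → 0), so ρ ≤ ε for all ε > 0, i.e. ρ = 0. Every nonconstant polynomial has order 0.
Therefore ρ = 0.

Order ρ = 0.


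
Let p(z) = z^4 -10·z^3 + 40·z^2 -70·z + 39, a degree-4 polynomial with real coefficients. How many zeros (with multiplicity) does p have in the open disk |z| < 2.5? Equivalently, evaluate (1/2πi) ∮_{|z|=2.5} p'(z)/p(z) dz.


The zeros of p are: (3 + 2i), (3 - 2i), 3, 1.
Their magnitudes are: 3.606, 3.606, 3, 1.
Zeros with |z| < R = 2.5: 1.
Count = 1.
By the argument principle, (1/2πi) ∮_{|z|=R} p'(z)/p(z) dz equals exactly this count.

Number of zeros inside |z| < 2.5: 1.


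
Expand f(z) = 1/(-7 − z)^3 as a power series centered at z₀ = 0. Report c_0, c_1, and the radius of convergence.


Let w = z − z₀, so z = z₀ + w.
Then -7 − z = -7 − (z₀ + w) = (-7 − z₀) − w = -7 − w.
f(z) = 1/(-7 − w)^3 = (1/(-7)^3) · (1 − w/(-7))^{−3}.
By the binomial series (1−u)^{−3} = Σ_{n≥0} C(n+2, 2) u^n for |u|<1, with u = w/(-7):
  c_n = C(n+2, 2) / (-7)^(n+3).
  c_0 = 1/(-7)^3 = -1/343.
  c_1 = 3/(-7)^4 = 3/2401.
The series is valid for |w/d| < 1, i.e. |z − z₀| < |d|.
Radius of convergence: R = |-7 − z₀| = |-7| = 7 (distance from z₀ to the singularity z = -7).

c_0 = -1/343, c_1 = 3/2401; R = 7.


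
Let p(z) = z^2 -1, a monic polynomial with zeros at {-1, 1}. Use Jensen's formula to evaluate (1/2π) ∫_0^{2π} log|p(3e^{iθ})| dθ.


Zeros: -1, 1; r = 3.
Inside |z| < r: -1, 1. Outside (|z| ≥ r): ∅.
p(0) = -1, so log|p(0)| = log(1) = 0.0000.
Apply Jensen: I(r) = log|p(0)| + Σ_k log(r/|z_k|), summed over zeros inside |z| < r.
  log(r/|z_k|) for z_k = -1: log(3/1) = 1.0986
  log(r/|z_k|) for z_k = 1: log(3/1) = 1.0986
Sum over inside zeros: 2.1972.
I(r) = log|p(0)| + (inside sum) = 0.0000 + 2.1972 = 2.1972.
Closed form (all zeros inside, monic): I(r) = n·log(r) = 2·log(3) = 2.1972. ✓

I(r) ≈ 2.1972.


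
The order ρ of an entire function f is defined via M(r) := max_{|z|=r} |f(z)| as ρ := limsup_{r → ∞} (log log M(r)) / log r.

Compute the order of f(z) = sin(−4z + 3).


sin(w) is a linear combination of e^{iw} and e^{−iw} (or e^w, e^{−w} in the hyperbolic case), so |sin(w)| ≤ e^{|w|}. With w = −4z + 3, |w| ≤ 4|z| + 3 = 4r + 3 on |z| = r, giving M(r) ≤ e^{4r + 3}, so ρ ≤ 1. On a suitable ray (z = it for sin/cos; z = t for sinh/cosh, t real → ∞), |sin(−4z + 3)| grows like e^{4|t|}/2, so ρ ≥ 1. Hence ρ = 1.
Therefore ρ = 1.

Order ρ = 1.


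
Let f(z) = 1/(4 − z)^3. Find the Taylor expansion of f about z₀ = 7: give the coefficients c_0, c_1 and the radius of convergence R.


Let w = z − z₀, so z = z₀ + w.
Then 4 − z = 4 − (z₀ + w) = (4 − z₀) − w = -3 − w.
f(z) = 1/(-3 − w)^3 = (1/(-3)^3) · (1 − w/(-3))^{−3}.
By the binomial series (1−u)^{−3} = Σ_{n≥0} C(n+2, 2) u^n for |u|<1, with u = w/(-3):
  c_n = C(n+2, 2) / (-3)^(n+3).
  c_0 = 1/(-3)^3 = -1/27.
  c_1 = 3/(-3)^4 = 1/27.
The series is valid for |w/d| < 1, i.e. |z − z₀| < |d|.
Radius of convergence: R = |4 − z₀| = |-3| = 3 (distance from z₀ to the singularity z = 4).

c_0 = -1/27, c_1 = 1/27; R = 3.


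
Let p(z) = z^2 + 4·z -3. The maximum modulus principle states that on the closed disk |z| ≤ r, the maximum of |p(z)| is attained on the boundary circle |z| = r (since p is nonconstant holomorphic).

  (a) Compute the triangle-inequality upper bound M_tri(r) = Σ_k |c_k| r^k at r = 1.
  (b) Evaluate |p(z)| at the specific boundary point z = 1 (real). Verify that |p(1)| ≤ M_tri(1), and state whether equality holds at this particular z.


Coefficients: c_0 = -3, c_1 = 4, c_2 = 1. Radius r = 1.
Part (a). Triangle bound: M_tri(r) = Σ_k |c_k| r^k
  = |-3|·1^0 + |4|·1^1 + |1|·1^2
  = 3 + 4 + 1 = 8.
This bounds M(r) := max_{|z|=r} |p(z)| from above; equality holds iff all terms c_k z^k can be made to align in phase at a single z on |z|=r.
Part (b). At z = 1 (real, on the circle |z| = r):
  p(1) = (-3)·1^0 + (4)·1^1 + (1)·1^2 = 2.
  |p(1)| = 2.
Check: |p(1)| = 2 ≤ 8 = M_tri(1). ✓ Equality does not hold at z = 1 (the coefficients have mixed signs, so the terms do not all align in phase there).

M_tri(1) = 8; |p(1)| = 2; equality at z=1: no.


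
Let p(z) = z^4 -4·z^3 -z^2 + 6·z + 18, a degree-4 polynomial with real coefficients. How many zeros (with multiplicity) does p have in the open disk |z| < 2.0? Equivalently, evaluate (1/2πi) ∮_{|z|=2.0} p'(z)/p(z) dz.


The zeros of p are: (-1 + 1i), (-1 - 1i), 3, 3.
Their magnitudes are: 1.414, 1.414, 3, 3.
Zeros with |z| < R = 2.0: (-1 + 1i), (-1 - 1i).
Count = 2.
By the argument principle, (1/2πi) ∮_{|z|=R} p'(z)/p(z) dz equals exactly this count.

Number of zeros inside |z| < 2.0: 2.


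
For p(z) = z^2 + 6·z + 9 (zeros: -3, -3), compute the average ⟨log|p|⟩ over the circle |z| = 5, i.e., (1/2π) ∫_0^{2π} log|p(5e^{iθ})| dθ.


Zeros: -3, -3; r = 5.
Inside |z| < r: -3, -3. Outside (|z| ≥ r): ∅.
p(0) = 9, so log|p(0)| = log(9) = 2.1972.
Apply Jensen: I(r) = log|p(0)| + Σ_k log(r/|z_k|), summed over zeros inside |z| < r.
  log(r/|z_k|) for z_k = -3: log(5/3) = 0.5108
  log(r/|z_k|) for z_k = -3: log(5/3) = 0.5108
Sum over inside zeros: 1.0217.
I(r) = log|p(0)| + (inside sum) = 2.1972 + 1.0217 = 3.2189.
Closed form (all zeros inside, monic): I(r) = n·log(r) = 2·log(5) = 3.2189. ✓

I(r) ≈ 3.2189.


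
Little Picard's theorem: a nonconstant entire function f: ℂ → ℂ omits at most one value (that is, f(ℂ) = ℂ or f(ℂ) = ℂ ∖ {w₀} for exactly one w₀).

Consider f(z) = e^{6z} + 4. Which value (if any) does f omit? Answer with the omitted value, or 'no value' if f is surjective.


Little Picard bounds the complement of f(ℂ) to at most one point.
e^{6z} is never zero on ℂ, so 1·e^{6z} takes every value in ℂ ∖ {0}. Adding 4 shifts the range to ℂ ∖ {4}. Thus f omits exactly the value 4.

Omitted value: 4.


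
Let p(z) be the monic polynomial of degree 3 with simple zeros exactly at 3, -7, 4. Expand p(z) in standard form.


The polynomial is p(z) = ∏_{α ∈ S} (z − α), where S = {3, -7, 4}.
Expanding the product yields: p(z) = z^3 -37·z + 84.
The resulting polynomial has degree 3 and real coefficients as required.

p(z) = z^3 -37·z + 84.


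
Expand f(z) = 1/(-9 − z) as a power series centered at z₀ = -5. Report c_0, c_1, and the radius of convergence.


Let w = z − z₀, so z = z₀ + w.
Then -9 − z = -9 − (z₀ + w) = (-9 − z₀) − w = -4 − w.
f(z) = 1/(-4 − w) = (1/(-4)) · 1/(1 − w/(-4)) = Σ_{n≥0} w^n / (-4)^(n+1).
So c_n = 1/(-4)^(n+1):
  c_0 = 1/(-4)^1 = -1/4.
  c_1 = 1/(-4)^2 = 1/16.
The series is valid for |w/d| < 1, i.e. |z − z₀| < |d|.
Radius of convergence: R = |-9 − z₀| = |-4| = 4 (distance from z₀ to the singularity z = -9).

c_0 = -1/4, c_1 = 1/16; R = 4.


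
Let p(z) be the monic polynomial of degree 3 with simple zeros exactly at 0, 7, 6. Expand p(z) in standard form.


The polynomial is p(z) = ∏_{α ∈ S} (z − α), where S = {0, 7, 6}.
Expanding the product yields: p(z) = z^3 -13·z^2 + 42·z.
The resulting polynomial has degree 3 and real coefficients as required.

p(z) = z^3 -13·z^2 + 42·z.


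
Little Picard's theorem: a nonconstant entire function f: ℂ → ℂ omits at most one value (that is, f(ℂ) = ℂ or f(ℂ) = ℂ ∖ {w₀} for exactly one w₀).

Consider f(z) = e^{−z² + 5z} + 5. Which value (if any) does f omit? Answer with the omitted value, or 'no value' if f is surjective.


Little Picard bounds the complement of f(ℂ) to at most one point.
The exponent g(z) = −z² + 5z is a nonconstant polynomial, hence surjective onto ℂ. So e^{g(z)} takes every value in {e^w : w ∈ ℂ} = ℂ ∖ {0}. Adding 5 shifts the range to ℂ ∖ {5}. f omits exactly 5.

Omitted value: 5.


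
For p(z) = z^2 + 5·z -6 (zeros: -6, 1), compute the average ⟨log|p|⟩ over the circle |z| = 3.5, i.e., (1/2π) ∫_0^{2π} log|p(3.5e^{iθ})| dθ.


Zeros: -6, 1; r = 3.5.
Inside |z| < r: 1. Outside (|z| ≥ r): -6.
p(0) = -6, so log|p(0)| = log(6) = 1.7918.
Apply Jensen: I(r) = log|p(0)| + Σ_k log(r/|z_k|), summed over zeros inside |z| < r.
  log(r/|z_k|) for z_k = 1: log(3.5/1) = 1.2528
  Outside zeros (-6) contribute nothing to the Jensen sum.
Sum over inside zeros: 1.2528.
I(r) = log|p(0)| + (inside sum) = 1.7918 + 1.2528 = 3.0445.
Note: since some zeros are outside |z| ≤ r, the simplified n·log(r) form does NOT apply — only the inside zeros contribute.

I(r) ≈ 3.0445.


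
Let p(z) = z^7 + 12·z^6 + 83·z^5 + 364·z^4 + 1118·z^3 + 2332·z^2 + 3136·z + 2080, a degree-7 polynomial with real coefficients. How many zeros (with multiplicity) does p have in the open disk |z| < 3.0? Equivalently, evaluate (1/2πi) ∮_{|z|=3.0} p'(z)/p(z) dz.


The zeros of p are: (-2 + 2i), (-2 - 2i), (-2 + 3i), (-2 - 3i), (-1 + 3i), (-1 - 3i), -2.
Their magnitudes are: 2.828, 2.828, 3.606, 3.606, 3.162, 3.162, 2.
Zeros with |z| < R = 3.0: (-2 + 2i), (-2 - 2i), -2.
Count = 3.
By the argument principle, (1/2πi) ∮_{|z|=R} p'(z)/p(z) dz equals exactly this count.

Number of zeros inside |z| < 3.0: 3.


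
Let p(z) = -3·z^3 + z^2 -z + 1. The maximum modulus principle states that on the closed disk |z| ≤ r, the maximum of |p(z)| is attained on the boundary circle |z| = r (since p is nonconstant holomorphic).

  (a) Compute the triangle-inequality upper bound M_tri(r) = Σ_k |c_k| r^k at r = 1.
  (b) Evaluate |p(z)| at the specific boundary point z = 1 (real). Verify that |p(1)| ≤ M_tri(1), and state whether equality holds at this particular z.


Coefficients: c_0 = 1, c_1 = -1, c_2 = 1, c_3 = -3. Radius r = 1.
Part (a). Triangle bound: M_tri(r) = Σ_k |c_k| r^k
  = |1|·1^0 + |-1|·1^1 + |1|·1^2 + |-3|·1^3
  = 1 + 1 + 1 + 3 = 6.
This bounds M(r) := max_{|z|=r} |p(z)| from above; equality holds iff all terms c_k z^k can be made to align in phase at a single z on |z|=r.
Part (b). At z = 1 (real, on the circle |z| = r):
  p(1) = (1)·1^0 + (-1)·1^1 + (1)·1^2 + (-3)·1^3 = -2.
  |p(1)| = 2.
Check: |p(1)| = 2 ≤ 6 = M_tri(1). ✓ Equality does not hold at z = 1 (the coefficients have mixed signs, so the terms do not all align in phase there).

M_tri(1) = 6; |p(1)| = 2; equality at z=1: no.


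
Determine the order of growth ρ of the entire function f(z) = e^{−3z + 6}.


|e^{−3z + 6}| = e^{Re(-3·z) + 6} ≤ e^{3|z|^1 + 6} = e^{3r^1 + 6} on |z| = r, so ρ ≤ 1. Choosing z on |z|=r so that -3·z is real positive (always possible by picking arg z appropriately) gives |f(z)| = e^{3r^1 + 6}, matching the bound. The additive constant 6 does not affect log log M(r) ~ 1·log r. Hence ρ = 1.
Therefore ρ = 1.

Order ρ = 1.


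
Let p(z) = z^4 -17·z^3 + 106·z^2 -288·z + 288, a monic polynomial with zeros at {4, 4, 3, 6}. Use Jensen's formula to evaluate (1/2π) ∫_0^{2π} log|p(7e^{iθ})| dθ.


Zeros: 3, 4, 4, 6; r = 7.
Inside |z| < r: 3, 4, 4, 6. Outside (|z| ≥ r): ∅.
p(0) = 288, so log|p(0)| = log(288) = 5.6630.
Apply Jensen: I(r) = log|p(0)| + Σ_k log(r/|z_k|), summed over zeros inside |z| < r.
  log(r/|z_k|) for z_k = 4: log(7/4) = 0.5596
  log(r/|z_k|) for z_k = 4: log(7/4) = 0.5596
  log(r/|z_k|) for z_k = 3: log(7/3) = 0.8473
  log(r/|z_k|) for z_k = 6: log(7/6) = 0.1542
Sum over inside zeros: 2.1207.
I(r) = log|p(0)| + (inside sum) = 5.6630 + 2.1207 = 7.7836.
Closed form (all zeros inside, monic): I(r) = n·log(r) = 4·log(7) = 7.7836. ✓

I(r) ≈ 7.7836.


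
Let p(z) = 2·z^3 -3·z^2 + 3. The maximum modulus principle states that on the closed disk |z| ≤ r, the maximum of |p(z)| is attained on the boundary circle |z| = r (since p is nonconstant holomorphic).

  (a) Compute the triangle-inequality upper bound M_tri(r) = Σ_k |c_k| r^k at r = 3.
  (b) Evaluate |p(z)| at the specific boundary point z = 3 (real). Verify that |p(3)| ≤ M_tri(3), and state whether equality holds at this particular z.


Coefficients: c_0 = 3, c_1 = 0, c_2 = -3, c_3 = 2. Radius r = 3.
Part (a). Triangle bound: M_tri(r) = Σ_k |c_k| r^k
  = |3|·3^0 + |0|·3^1 + |-3|·3^2 + |2|·3^3
  = 3 + 0 + 27 + 54 = 84.
This bounds M(r) := max_{|z|=r} |p(z)| from above; equality holds iff all terms c_k z^k can be made to align in phase at a single z on |z|=r.
Part (b). At z = 3 (real, on the circle |z| = r):
  p(3) = (3)·3^0 + (0)·3^1 + (-3)·3^2 + (2)·3^3 = 30.
  |p(3)| = 30.
Check: |p(3)| = 30 ≤ 84 = M_tri(3). ✓ Equality does not hold at z = 3 (the coefficients have mixed signs, so the terms do not all align in phase there).

M_tri(3) = 84; |p(3)| = 30; equality at z=3: no.


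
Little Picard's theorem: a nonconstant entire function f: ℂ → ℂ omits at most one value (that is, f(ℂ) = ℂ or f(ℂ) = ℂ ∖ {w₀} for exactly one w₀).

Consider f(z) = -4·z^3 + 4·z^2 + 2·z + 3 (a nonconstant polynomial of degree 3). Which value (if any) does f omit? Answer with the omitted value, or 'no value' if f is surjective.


Little Picard bounds the complement of f(ℂ) to at most one point.
For every w ∈ ℂ, the equation p(z) − w = 0 is a nonconstant polynomial in z and hence has at least one root by the fundamental theorem of algebra. So p is surjective onto ℂ, omitting no value.

Omitted value: no value.


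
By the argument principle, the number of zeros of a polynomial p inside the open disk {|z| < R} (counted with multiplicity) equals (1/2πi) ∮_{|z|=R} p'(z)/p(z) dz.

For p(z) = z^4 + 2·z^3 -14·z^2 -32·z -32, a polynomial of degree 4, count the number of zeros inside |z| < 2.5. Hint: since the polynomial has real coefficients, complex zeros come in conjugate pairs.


The zeros of p are: (-1 + 1i), (-1 - 1i), -4, 4.
Their magnitudes are: 1.414, 1.414, 4, 4.
Zeros with |z| < R = 2.5: (-1 + 1i), (-1 - 1i).
Count = 2.
By the argument principle, (1/2πi) ∮_{|z|=R} p'(z)/p(z) dz equals exactly this count.

Number of zeros inside |z| < 2.5: 2.


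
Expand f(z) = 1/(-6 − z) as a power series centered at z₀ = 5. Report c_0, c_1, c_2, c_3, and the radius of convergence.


Let w = z − z₀, so z = z₀ + w.
Then -6 − z = -6 − (z₀ + w) = (-6 − z₀) − w = -11 − w.
f(z) = 1/(-11 − w) = (1/(-11)) · 1/(1 − w/(-11)) = Σ_{n≥0} w^n / (-11)^(n+1).
So c_n = 1/(-11)^(n+1):
  c_0 = 1/(-11)^1 = -1/11.
  c_1 = 1/(-11)^2 = 1/121.
  c_2 = 1/(-11)^3 = -1/1331.
  c_3 = 1/(-11)^4 = 1/14641.
The series is valid for |w/d| < 1, i.e. |z − z₀| < |d|.
Radius of convergence: R = |-6 − z₀| = |-11| = 11 (distance from z₀ to the singularity z = -6).

c_0 = -1/11, c_1 = 1/121, c_2 = -1/1331, c_3 = 1/14641; R = 11.


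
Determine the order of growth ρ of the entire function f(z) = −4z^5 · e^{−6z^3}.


M(r) = max_{|z|=r} |-4|·|z|^5·|e^{−6z^3}| = 4·r^5 · e^{6r^3} (the factors attain their maxima compatibly on |z|=r). Then log M(r) = log 4 + 5·log r + 6r^3, dominated by the last term, so log log M(r) ~ 3·log r. The polynomial factor -4z^5 contributes only a log r term and does not affect the order. ρ = 3.
Therefore ρ = 3.

Order ρ = 3.


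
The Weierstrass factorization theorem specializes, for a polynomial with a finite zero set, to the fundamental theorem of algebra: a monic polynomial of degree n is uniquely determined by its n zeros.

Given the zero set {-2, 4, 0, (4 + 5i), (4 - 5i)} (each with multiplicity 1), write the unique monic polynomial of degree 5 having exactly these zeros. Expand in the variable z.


The polynomial is p(z) = ∏_{α ∈ S} (z − α), where S = {-2, 4, 0, (4 + 5i), (4 - 5i)}.
Expanding the product yields: p(z) = z^5 -10·z^4 + 49·z^3 -18·z^2 -328·z.
Note conjugate pairs combine to real quadratics: (z − (4+5i))(z − (4−5i)) = z² − 8z + 41.
The resulting polynomial has degree 5 and real coefficients as required.

p(z) = z^5 -10·z^4 + 49·z^3 -18·z^2 -328·z.


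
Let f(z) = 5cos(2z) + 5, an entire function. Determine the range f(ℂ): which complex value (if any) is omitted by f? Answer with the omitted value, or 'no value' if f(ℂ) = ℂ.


Little Picard bounds the complement of f(ℂ) to at most one point.
cos is entire and surjective onto ℂ: for every w ∈ ℂ, cos(ζ) = w has a solution ζ ∈ ℂ (e.g., via the complex inverse arccos). With ζ = 2z this gives z = ζ/(2). Then 5·cos(2z) takes every value in 5·ℂ = ℂ, and adding 5 is a bijection of ℂ. So f is surjective and omits no value. (Note: only on the real line is cos bounded by [−1, 1].)

Omitted value: no value.


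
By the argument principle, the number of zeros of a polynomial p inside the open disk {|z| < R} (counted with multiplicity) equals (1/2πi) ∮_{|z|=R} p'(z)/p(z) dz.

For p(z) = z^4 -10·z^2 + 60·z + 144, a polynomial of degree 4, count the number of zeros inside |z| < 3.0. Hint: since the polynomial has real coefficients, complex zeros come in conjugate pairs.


The zeros of p are: -4, -2, (3 + 3i), (3 - 3i).
Their magnitudes are: 4, 2, 4.243, 4.243.
Zeros with |z| < R = 3.0: -2.
Count = 1.
By the argument principle, (1/2πi) ∮_{|z|=R} p'(z)/p(z) dz equals exactly this count.

Number of zeros inside |z| < 3.0: 1.


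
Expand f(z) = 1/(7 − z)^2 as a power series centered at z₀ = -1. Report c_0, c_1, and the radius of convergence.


Let w = z − z₀, so z = z₀ + w.
Then 7 − z = 7 − (z₀ + w) = (7 − z₀) − w = 8 − w.
f(z) = 1/(8 − w)^2 = (1/(8)^2) · (1 − w/(8))^{−2}.
By the binomial series (1−u)^{−2} = Σ_{n≥0} C(n+1, 1) u^n for |u|<1, with u = w/(8):
  c_n = C(n+1, 1) / (8)^(n+2).
  c_0 = 1/(8)^2 = 1/64.
  c_1 = 2/(8)^3 = 1/256.
The series is valid for |w/d| < 1, i.e. |z − z₀| < |d|.
Radius of convergence: R = |7 − z₀| = |8| = 8 (distance from z₀ to the singularity z = 7).

c_0 = 1/64, c_1 = 1/256; R = 8.


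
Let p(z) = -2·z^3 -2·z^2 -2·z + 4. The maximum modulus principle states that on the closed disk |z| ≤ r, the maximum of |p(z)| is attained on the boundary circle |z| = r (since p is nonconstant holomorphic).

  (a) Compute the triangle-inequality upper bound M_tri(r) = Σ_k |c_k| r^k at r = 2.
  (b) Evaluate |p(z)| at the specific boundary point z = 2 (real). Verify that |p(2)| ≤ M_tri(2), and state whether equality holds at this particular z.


Coefficients: c_0 = 4, c_1 = -2, c_2 = -2, c_3 = -2. Radius r = 2.
Part (a). Triangle bound: M_tri(r) = Σ_k |c_k| r^k
  = |4|·2^0 + |-2|·2^1 + |-2|·2^2 + |-2|·2^3
  = 4 + 4 + 8 + 16 = 32.
This bounds M(r) := max_{|z|=r} |p(z)| from above; equality holds iff all terms c_k z^k can be made to align in phase at a single z on |z|=r.
Part (b). At z = 2 (real, on the circle |z| = r):
  p(2) = (4)·2^0 + (-2)·2^1 + (-2)·2^2 + (-2)·2^3 = -24.
  |p(2)| = 24.
Check: |p(2)| = 24 ≤ 32 = M_tri(2). ✓ Equality does not hold at z = 2 (the coefficients have mixed signs, so the terms do not all align in phase there).

M_tri(2) = 32; |p(2)| = 24; equality at z=2: no.


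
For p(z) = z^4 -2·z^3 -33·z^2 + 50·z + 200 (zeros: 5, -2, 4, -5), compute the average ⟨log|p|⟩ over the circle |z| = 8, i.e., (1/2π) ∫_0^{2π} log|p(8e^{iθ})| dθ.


Zeros: -5, -2, 4, 5; r = 8.
Inside |z| < r: -5, -2, 4, 5. Outside (|z| ≥ r): ∅.
p(0) = 200, so log|p(0)| = log(200) = 5.2983.
Apply Jensen: I(r) = log|p(0)| + Σ_k log(r/|z_k|), summed over zeros inside |z| < r.
  log(r/|z_k|) for z_k = 5: log(8/5) = 0.4700
  log(r/|z_k|) for z_k = -2: log(8/2) = 1.3863
  log(r/|z_k|) for z_k = 4: log(8/4) = 0.6931
  log(r/|z_k|) for z_k = -5: log(8/5) = 0.4700
Sum over inside zeros: 3.0194.
I(r) = log|p(0)| + (inside sum) = 5.2983 + 3.0194 = 8.3178.
Closed form (all zeros inside, monic): I(r) = n·log(r) = 4·log(8) = 8.3178. ✓

I(r) ≈ 8.3178.


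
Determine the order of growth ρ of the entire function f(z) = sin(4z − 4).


sin(w) is a linear combination of e^{iw} and e^{−iw} (or e^w, e^{−w} in the hyperbolic case), so |sin(w)| ≤ e^{|w|}. With w = 4z − 4, |w| ≤ 4|z| + 4 = 4r + 4 on |z| = r, giving M(r) ≤ e^{4r + 4}, so ρ ≤ 1. On a suitable ray (z = it for sin/cos; z = t for sinh/cosh, t real → ∞), |sin(4z − 4)| grows like e^{4|t|}/2, so ρ ≥ 1. Hence ρ = 1.
Therefore ρ = 1.

Order ρ = 1.


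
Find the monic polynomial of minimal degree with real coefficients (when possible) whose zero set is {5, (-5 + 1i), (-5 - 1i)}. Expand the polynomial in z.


The polynomial is p(z) = ∏_{α ∈ S} (z − α), where S = {5, (-5 + 1i), (-5 - 1i)}.
Expanding the product yields: p(z) = z^3 + 5·z^2 -24·z -130.
Note conjugate pairs combine to real quadratics: (z − (-5+1i))(z − (-5−1i)) = z² + 10z + 26.
The resulting polynomial has degree 3 and real coefficients as required.

p(z) = z^3 + 5·z^2 -24·z -130.


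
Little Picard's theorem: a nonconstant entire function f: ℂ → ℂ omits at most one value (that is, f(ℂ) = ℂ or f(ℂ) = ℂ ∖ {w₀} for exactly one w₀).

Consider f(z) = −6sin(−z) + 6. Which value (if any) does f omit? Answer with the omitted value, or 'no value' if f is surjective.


Little Picard bounds the complement of f(ℂ) to at most one point.
sin is entire and surjective onto ℂ: for every w ∈ ℂ, sin(ζ) = w has a solution ζ ∈ ℂ (e.g., via the complex inverse arcsin). With ζ = −z this gives z = ζ/(-1). Then -6·sin(−z) takes every value in -6·ℂ = ℂ, and adding 6 is a bijection of ℂ. So f is surjective and omits no value. (Note: only on the real line is sin bounded by [−1, 1].)

Omitted value: no value.


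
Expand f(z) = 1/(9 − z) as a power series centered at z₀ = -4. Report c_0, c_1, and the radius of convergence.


Let w = z − z₀, so z = z₀ + w.
Then 9 − z = 9 − (z₀ + w) = (9 − z₀) − w = 13 − w.
f(z) = 1/(13 − w) = (1/(13)) · 1/(1 − w/(13)) = Σ_{n≥0} w^n / (13)^(n+1).
So c_n = 1/(13)^(n+1):
  c_0 = 1/(13)^1 = 1/13.
  c_1 = 1/(13)^2 = 1/169.
The series is valid for |w/d| < 1, i.e. |z − z₀| < |d|.
Radius of convergence: R = |9 − z₀| = |13| = 13 (distance from z₀ to the singularity z = 9).

c_0 = 1/13, c_1 = 1/169; R = 13.


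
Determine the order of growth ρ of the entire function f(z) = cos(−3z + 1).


cos(w) is a linear combination of e^{iw} and e^{−iw} (or e^w, e^{−w} in the hyperbolic case), so |cos(w)| ≤ e^{|w|}. With w = −3z + 1, |w| ≤ 3|z| + 1 = 3r + 1 on |z| = r, giving M(r) ≤ e^{3r + 1}, so ρ ≤ 1. On a suitable ray (z = it for sin/cos; z = t for sinh/cosh, t real → ∞), |cos(−3z + 1)| grows like e^{3|t|}/2, so ρ ≥ 1. Hence ρ = 1.
Therefore ρ = 1.

Order ρ = 1.


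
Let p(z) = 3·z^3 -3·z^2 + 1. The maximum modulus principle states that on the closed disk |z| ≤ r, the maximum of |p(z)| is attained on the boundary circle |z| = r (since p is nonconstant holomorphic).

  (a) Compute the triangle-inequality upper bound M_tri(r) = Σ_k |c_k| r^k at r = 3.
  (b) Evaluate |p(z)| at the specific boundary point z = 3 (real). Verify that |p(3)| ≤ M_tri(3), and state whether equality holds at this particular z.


Coefficients: c_0 = 1, c_1 = 0, c_2 = -3, c_3 = 3. Radius r = 3.
Part (a). Triangle bound: M_tri(r) = Σ_k |c_k| r^k
  = |1|·3^0 + |0|·3^1 + |-3|·3^2 + |3|·3^3
  = 1 + 0 + 27 + 81 = 109.
This bounds M(r) := max_{|z|=r} |p(z)| from above; equality holds iff all terms c_k z^k can be made to align in phase at a single z on |z|=r.
Part (b). At z = 3 (real, on the circle |z| = r):
  p(3) = (1)·3^0 + (0)·3^1 + (-3)·3^2 + (3)·3^3 = 55.
  |p(3)| = 55.
Check: |p(3)| = 55 ≤ 109 = M_tri(3). ✓ Equality does not hold at z = 3 (the coefficients have mixed signs, so the terms do not all align in phase there).

M_tri(3) = 109; |p(3)| = 55; equality at z=3: no.


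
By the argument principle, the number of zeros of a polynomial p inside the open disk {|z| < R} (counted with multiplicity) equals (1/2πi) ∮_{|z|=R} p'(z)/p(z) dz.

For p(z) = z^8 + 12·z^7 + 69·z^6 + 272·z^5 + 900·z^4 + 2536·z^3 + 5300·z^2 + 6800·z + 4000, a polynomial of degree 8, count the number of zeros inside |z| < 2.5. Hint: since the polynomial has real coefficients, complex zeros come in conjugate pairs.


The zeros of p are: (-3 + 1i), (-3 - 1i), (-2 + 2i), (-2 - 2i), (1 + 3i), (1 - 3i), (-2 + 1i), (-2 - 1i).
Their magnitudes are: 3.162, 3.162, 2.828, 2.828, 3.162, 3.162, 2.236, 2.236.
Zeros with |z| < R = 2.5: (-2 + 1i), (-2 - 1i).
Count = 2.
By the argument principle, (1/2πi) ∮_{|z|=R} p'(z)/p(z) dz equals exactly this count.

Number of zeros inside |z| < 2.5: 2.


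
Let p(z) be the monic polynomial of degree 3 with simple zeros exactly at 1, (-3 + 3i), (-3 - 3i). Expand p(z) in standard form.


The polynomial is p(z) = ∏_{α ∈ S} (z − α), where S = {1, (-3 + 3i), (-3 - 3i)}.
Expanding the product yields: p(z) = z^3 + 5·z^2 + 12·z -18.
Note conjugate pairs combine to real quadratics: (z − (-3+3i))(z − (-3−3i)) = z² + 6z + 18.
The resulting polynomial has degree 3 and real coefficients as required.

p(z) = z^3 + 5·z^2 + 12·z -18.


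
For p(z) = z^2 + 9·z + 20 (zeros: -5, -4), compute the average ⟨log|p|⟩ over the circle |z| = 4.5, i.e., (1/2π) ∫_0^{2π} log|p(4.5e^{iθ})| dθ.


Zeros: -5, -4; r = 4.5.
Inside |z| < r: -4. Outside (|z| ≥ r): -5.
p(0) = 20, so log|p(0)| = log(20) = 2.9957.
Apply Jensen: I(r) = log|p(0)| + Σ_k log(r/|z_k|), summed over zeros inside |z| < r.
  log(r/|z_k|) for z_k = -4: log(4.5/4) = 0.1178
  Outside zeros (-5) contribute nothing to the Jensen sum.
Sum over inside zeros: 0.1178.
I(r) = log|p(0)| + (inside sum) = 2.9957 + 0.1178 = 3.1135.
Note: since some zeros are outside |z| ≤ r, the simplified n·log(r) form does NOT apply — only the inside zeros contribute.

I(r) ≈ 3.1135.


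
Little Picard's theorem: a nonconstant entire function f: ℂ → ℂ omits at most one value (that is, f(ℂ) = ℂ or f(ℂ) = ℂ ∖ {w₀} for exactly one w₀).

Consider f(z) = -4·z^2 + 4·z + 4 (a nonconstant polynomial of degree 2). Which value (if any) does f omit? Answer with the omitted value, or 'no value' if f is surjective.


Little Picard bounds the complement of f(ℂ) to at most one point.
For every w ∈ ℂ, the equation p(z) − w = 0 is a nonconstant polynomial in z and hence has at least one root by the fundamental theorem of algebra. So p is surjective onto ℂ, omitting no value.

Omitted value: no value.


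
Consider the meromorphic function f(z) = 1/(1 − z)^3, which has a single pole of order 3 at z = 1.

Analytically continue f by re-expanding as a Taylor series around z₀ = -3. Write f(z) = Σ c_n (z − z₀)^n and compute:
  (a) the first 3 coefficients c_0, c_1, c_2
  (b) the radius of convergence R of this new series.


Let w = z − z₀, so z = z₀ + w.
Then 1 − z = 1 − (z₀ + w) = (1 − z₀) − w = 4 − w.
f(z) = 1/(4 − w)^3 = (1/(4)^3) · (1 − w/(4))^{−3}.
By the binomial series (1−u)^{−3} = Σ_{n≥0} C(n+2, 2) u^n for |u|<1, with u = w/(4):
  c_n = C(n+2, 2) / (4)^(n+3).
  c_0 = 1/(4)^3 = 1/64.
  c_1 = 3/(4)^4 = 3/256.
  c_2 = 6/(4)^5 = 3/512.
The series is valid for |w/d| < 1, i.e. |z − z₀| < |d|.
Radius of convergence: R = |1 − z₀| = |4| = 4 (distance from z₀ to the singularity z = 1).

c_0 = 1/64, c_1 = 3/256, c_2 = 3/512; R = 4.


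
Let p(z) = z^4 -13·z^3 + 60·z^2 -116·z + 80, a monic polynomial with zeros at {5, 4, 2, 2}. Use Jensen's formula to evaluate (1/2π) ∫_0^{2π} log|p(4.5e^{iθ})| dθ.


Zeros: 2, 2, 4, 5; r = 4.5.
Inside |z| < r: 2, 2, 4. Outside (|z| ≥ r): 5.
p(0) = 80, so log|p(0)| = log(80) = 4.3820.
Apply Jensen: I(r) = log|p(0)| + Σ_k log(r/|z_k|), summed over zeros inside |z| < r.
  log(r/|z_k|) for z_k = 4: log(4.5/4) = 0.1178
  log(r/|z_k|) for z_k = 2: log(4.5/2) = 0.8109
  log(r/|z_k|) for z_k = 2: log(4.5/2) = 0.8109
  Outside zeros (5) contribute nothing to the Jensen sum.
Sum over inside zeros: 1.7396.
I(r) = log|p(0)| + (inside sum) = 4.3820 + 1.7396 = 6.1217.
Note: since some zeros are outside |z| ≤ r, the simplified n·log(r) form does NOT apply — only the inside zeros contribute.

I(r) ≈ 6.1217.


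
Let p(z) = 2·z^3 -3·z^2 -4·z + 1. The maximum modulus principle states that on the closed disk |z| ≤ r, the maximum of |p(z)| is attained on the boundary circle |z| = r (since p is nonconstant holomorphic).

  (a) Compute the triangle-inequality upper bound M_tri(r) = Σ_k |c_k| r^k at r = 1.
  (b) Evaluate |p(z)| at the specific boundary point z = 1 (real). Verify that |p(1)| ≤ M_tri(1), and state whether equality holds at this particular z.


Coefficients: c_0 = 1, c_1 = -4, c_2 = -3, c_3 = 2. Radius r = 1.
Part (a). Triangle bound: M_tri(r) = Σ_k |c_k| r^k
  = |1|·1^0 + |-4|·1^1 + |-3|·1^2 + |2|·1^3
  = 1 + 4 + 3 + 2 = 10.
This bounds M(r) := max_{|z|=r} |p(z)| from above; equality holds iff all terms c_k z^k can be made to align in phase at a single z on |z|=r.
Part (b). At z = 1 (real, on the circle |z| = r):
  p(1) = (1)·1^0 + (-4)·1^1 + (-3)·1^2 + (2)·1^3 = -4.
  |p(1)| = 4.
Check: |p(1)| = 4 ≤ 10 = M_tri(1). ✓ Equality does not hold at z = 1 (the coefficients have mixed signs, so the terms do not all align in phase there).

M_tri(1) = 10; |p(1)| = 4; equality at z=1: no.


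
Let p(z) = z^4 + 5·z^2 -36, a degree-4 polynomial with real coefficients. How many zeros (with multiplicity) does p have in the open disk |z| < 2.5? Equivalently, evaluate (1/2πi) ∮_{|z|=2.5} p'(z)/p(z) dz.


The zeros of p are: (0 + 3i), (0 - 3i), -2, 2.
Their magnitudes are: 3, 3, 2, 2.
Zeros with |z| < R = 2.5: -2, 2.
Count = 2.
By the argument principle, (1/2πi) ∮_{|z|=R} p'(z)/p(z) dz equals exactly this count.

Number of zeros inside |z| < 2.5: 2.


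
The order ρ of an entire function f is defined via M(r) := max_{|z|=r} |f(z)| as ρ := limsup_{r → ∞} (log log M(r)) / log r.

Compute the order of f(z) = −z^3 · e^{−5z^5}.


M(r) = max_{|z|=r} |-1|·|z|^3·|e^{−5z^5}| = 1·r^3 · e^{5r^5} (the factors attain their maxima compatibly on |z|=r). Then log M(r) = log 1 + 3·log r + 5r^5, dominated by the last term, so log log M(r) ~ 5·log r. The polynomial factor -1z^3 contributes only a log r term and does not affect the order. ρ = 5.
Therefore ρ = 5.

Order ρ = 5.


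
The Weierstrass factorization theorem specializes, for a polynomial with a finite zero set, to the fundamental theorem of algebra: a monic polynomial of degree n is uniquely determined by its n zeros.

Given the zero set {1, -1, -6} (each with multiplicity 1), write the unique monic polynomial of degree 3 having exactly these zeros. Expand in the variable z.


The polynomial is p(z) = ∏_{α ∈ S} (z − α), where S = {1, -1, -6}.
Expanding the product yields: p(z) = z^3 + 6·z^2 -z -6.
The resulting polynomial has degree 3 and real coefficients as required.

p(z) = z^3 + 6·z^2 -z -6.


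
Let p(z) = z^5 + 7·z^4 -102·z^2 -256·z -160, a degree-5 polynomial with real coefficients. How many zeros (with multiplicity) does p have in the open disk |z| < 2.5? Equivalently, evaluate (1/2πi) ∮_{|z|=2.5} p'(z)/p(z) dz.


The zeros of p are: (-3 + 1i), (-3 - 1i), -1, -4, 4.
Their magnitudes are: 3.162, 3.162, 1, 4, 4.
Zeros with |z| < R = 2.5: -1.
Count = 1.
By the argument principle, (1/2πi) ∮_{|z|=R} p'(z)/p(z) dz equals exactly this count.

Number of zeros inside |z| < 2.5: 1.


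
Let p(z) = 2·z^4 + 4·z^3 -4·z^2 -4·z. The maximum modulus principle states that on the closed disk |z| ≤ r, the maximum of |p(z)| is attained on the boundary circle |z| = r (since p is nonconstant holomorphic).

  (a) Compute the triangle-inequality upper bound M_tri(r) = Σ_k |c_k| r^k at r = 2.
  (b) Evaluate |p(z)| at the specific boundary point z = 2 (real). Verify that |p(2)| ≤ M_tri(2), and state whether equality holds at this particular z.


Coefficients: c_0 = 0, c_1 = -4, c_2 = -4, c_3 = 4, c_4 = 2. Radius r = 2.
Part (a). Triangle bound: M_tri(r) = Σ_k |c_k| r^k
  = |0|·2^0 + |-4|·2^1 + |-4|·2^2 + |4|·2^3 + |2|·2^4
  = 0 + 8 + 16 + 32 + 32 = 88.
This bounds M(r) := max_{|z|=r} |p(z)| from above; equality holds iff all terms c_k z^k can be made to align in phase at a single z on |z|=r.
Part (b). At z = 2 (real, on the circle |z| = r):
  p(2) = (0)·2^0 + (-4)·2^1 + (-4)·2^2 + (4)·2^3 + (2)·2^4 = 40.
  |p(2)| = 40.
Check: |p(2)| = 40 ≤ 88 = M_tri(2). ✓ Equality does not hold at z = 2 (the coefficients have mixed signs, so the terms do not all align in phase there).

M_tri(2) = 88; |p(2)| = 40; equality at z=2: no.


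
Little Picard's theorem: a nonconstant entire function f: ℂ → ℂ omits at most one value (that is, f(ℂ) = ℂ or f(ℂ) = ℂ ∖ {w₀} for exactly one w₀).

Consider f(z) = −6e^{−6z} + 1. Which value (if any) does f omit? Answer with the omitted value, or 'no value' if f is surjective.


Little Picard bounds the complement of f(ℂ) to at most one point.
e^{−6z} is never zero on ℂ, so -6·e^{−6z} takes every value in ℂ ∖ {0}. Adding 1 shifts the range to ℂ ∖ {1}. Thus f omits exactly the value 1.

Omitted value: 1.


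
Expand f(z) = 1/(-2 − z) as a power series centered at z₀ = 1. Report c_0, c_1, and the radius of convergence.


Let w = z − z₀, so z = z₀ + w.
Then -2 − z = -2 − (z₀ + w) = (-2 − z₀) − w = -3 − w.
f(z) = 1/(-3 − w) = (1/(-3)) · 1/(1 − w/(-3)) = Σ_{n≥0} w^n / (-3)^(n+1).
So c_n = 1/(-3)^(n+1):
  c_0 = 1/(-3)^1 = -1/3.
  c_1 = 1/(-3)^2 = 1/9.
The series is valid for |w/d| < 1, i.e. |z − z₀| < |d|.
Radius of convergence: R = |-2 − z₀| = |-3| = 3 (distance from z₀ to the singularity z = -2).

c_0 = -1/3, c_1 = 1/9; R = 3.


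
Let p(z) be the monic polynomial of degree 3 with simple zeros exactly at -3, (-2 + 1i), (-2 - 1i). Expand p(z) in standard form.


The polynomial is p(z) = ∏_{α ∈ S} (z − α), where S = {-3, (-2 + 1i), (-2 - 1i)}.
Expanding the product yields: p(z) = z^3 + 7·z^2 + 17·z + 15.
Note conjugate pairs combine to real quadratics: (z − (-2+1i))(z − (-2−1i)) = z² + 4z + 5.
The resulting polynomial has degree 3 and real coefficients as required.

p(z) = z^3 + 7·z^2 + 17·z + 15.


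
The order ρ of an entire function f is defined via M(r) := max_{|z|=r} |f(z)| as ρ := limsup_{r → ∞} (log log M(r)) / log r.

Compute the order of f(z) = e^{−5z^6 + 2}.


|e^{−5z^6 + 2}| = e^{Re(-5·z^6) + 2} ≤ e^{5|z|^6 + 2} = e^{5r^6 + 2} on |z| = r, so ρ ≤ 6. Choosing z on |z|=r so that -5·z^6 is real positive (always possible by picking arg z appropriately) gives |f(z)| = e^{5r^6 + 2}, matching the bound. The additive constant 2 does not affect log log M(r) ~ 6·log r. Hence ρ = 6.
Therefore ρ = 6.

Order ρ = 6.


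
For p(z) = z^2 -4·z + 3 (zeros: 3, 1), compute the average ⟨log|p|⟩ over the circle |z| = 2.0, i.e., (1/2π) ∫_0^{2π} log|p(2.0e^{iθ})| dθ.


Zeros: 1, 3; r = 2.0.
Inside |z| < r: 1. Outside (|z| ≥ r): 3.
p(0) = 3, so log|p(0)| = log(3) = 1.0986.
Apply Jensen: I(r) = log|p(0)| + Σ_k log(r/|z_k|), summed over zeros inside |z| < r.
  log(r/|z_k|) for z_k = 1: log(2.0/1) = 0.6931
  Outside zeros (3) contribute nothing to the Jensen sum.
Sum over inside zeros: 0.6931.
I(r) = log|p(0)| + (inside sum) = 1.0986 + 0.6931 = 1.7918.
Note: since some zeros are outside |z| ≤ r, the simplified n·log(r) form does NOT apply — only the inside zeros contribute.

I(r) ≈ 1.7918.


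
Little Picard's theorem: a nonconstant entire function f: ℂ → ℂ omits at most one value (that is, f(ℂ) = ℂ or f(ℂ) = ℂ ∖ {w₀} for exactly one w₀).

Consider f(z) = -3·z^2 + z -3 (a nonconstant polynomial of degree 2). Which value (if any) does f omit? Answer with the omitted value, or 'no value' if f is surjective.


Little Picard bounds the complement of f(ℂ) to at most one point.
For every w ∈ ℂ, the equation p(z) − w = 0 is a nonconstant polynomial in z and hence has at least one root by the fundamental theorem of algebra. So p is surjective onto ℂ, omitting no value.

Omitted value: no value.


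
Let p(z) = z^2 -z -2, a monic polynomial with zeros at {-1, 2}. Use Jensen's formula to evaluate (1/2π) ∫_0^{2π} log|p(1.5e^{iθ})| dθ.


Zeros: -1, 2; r = 1.5.
Inside |z| < r: -1. Outside (|z| ≥ r): 2.
p(0) = -2, so log|p(0)| = log(2) = 0.6931.
Apply Jensen: I(r) = log|p(0)| + Σ_k log(r/|z_k|), summed over zeros inside |z| < r.
  log(r/|z_k|) for z_k = -1: log(1.5/1) = 0.4055
  Outside zeros (2) contribute nothing to the Jensen sum.
Sum over inside zeros: 0.4055.
I(r) = log|p(0)| + (inside sum) = 0.6931 + 0.4055 = 1.0986.
Note: since some zeros are outside |z| ≤ r, the simplified n·log(r) form does NOT apply — only the inside zeros contribute.

I(r) ≈ 1.0986.


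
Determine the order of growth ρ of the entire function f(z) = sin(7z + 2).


sin(w) is a linear combination of e^{iw} and e^{−iw} (or e^w, e^{−w} in the hyperbolic case), so |sin(w)| ≤ e^{|w|}. With w = 7z + 2, |w| ≤ 7|z| + 2 = 7r + 2 on |z| = r, giving M(r) ≤ e^{7r + 2}, so ρ ≤ 1. On a suitable ray (z = it for sin/cos; z = t for sinh/cosh, t real → ∞), |sin(7z + 2)| grows like e^{7|t|}/2, so ρ ≥ 1. Hence ρ = 1.
Therefore ρ = 1.

Order ρ = 1.


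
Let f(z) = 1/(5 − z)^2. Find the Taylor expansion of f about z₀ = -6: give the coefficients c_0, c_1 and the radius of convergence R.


Let w = z − z₀, so z = z₀ + w.
Then 5 − z = 5 − (z₀ + w) = (5 − z₀) − w = 11 − w.
f(z) = 1/(11 − w)^2 = (1/(11)^2) · (1 − w/(11))^{−2}.
By the binomial series (1−u)^{−2} = Σ_{n≥0} C(n+1, 1) u^n for |u|<1, with u = w/(11):
  c_n = C(n+1, 1) / (11)^(n+2).
  c_0 = 1/(11)^2 = 1/121.
  c_1 = 2/(11)^3 = 2/1331.
The series is valid for |w/d| < 1, i.e. |z − z₀| < |d|.
Radius of convergence: R = |5 − z₀| = |11| = 11 (distance from z₀ to the singularity z = 5).

c_0 = 1/121, c_1 = 2/1331; R = 11.


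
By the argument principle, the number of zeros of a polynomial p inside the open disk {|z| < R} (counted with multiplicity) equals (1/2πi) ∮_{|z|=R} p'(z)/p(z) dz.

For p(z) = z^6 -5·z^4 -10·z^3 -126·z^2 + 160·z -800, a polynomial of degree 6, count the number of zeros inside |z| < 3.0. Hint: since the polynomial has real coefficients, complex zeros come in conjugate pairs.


The zeros of p are: -4, 4, (1 + 2i), (1 - 2i), (-1 + 3i), (-1 - 3i).
Their magnitudes are: 4, 4, 2.236, 2.236, 3.162, 3.162.
Zeros with |z| < R = 3.0: (1 + 2i), (1 - 2i).
Count = 2.
By the argument principle, (1/2πi) ∮_{|z|=R} p'(z)/p(z) dz equals exactly this count.

Number of zeros inside |z| < 3.0: 2.


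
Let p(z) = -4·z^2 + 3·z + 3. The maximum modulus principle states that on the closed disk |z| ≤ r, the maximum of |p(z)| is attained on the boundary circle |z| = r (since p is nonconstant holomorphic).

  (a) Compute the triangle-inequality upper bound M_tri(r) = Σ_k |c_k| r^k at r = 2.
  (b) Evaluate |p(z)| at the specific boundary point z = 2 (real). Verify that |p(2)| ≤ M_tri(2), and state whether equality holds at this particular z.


Coefficients: c_0 = 3, c_1 = 3, c_2 = -4. Radius r = 2.
Part (a). Triangle bound: M_tri(r) = Σ_k |c_k| r^k
  = |3|·2^0 + |3|·2^1 + |-4|·2^2
  = 3 + 6 + 16 = 25.
This bounds M(r) := max_{|z|=r} |p(z)| from above; equality holds iff all terms c_k z^k can be made to align in phase at a single z on |z|=r.
Part (b). At z = 2 (real, on the circle |z| = r):
  p(2) = (3)·2^0 + (3)·2^1 + (-4)·2^2 = -7.
  |p(2)| = 7.
Check: |p(2)| = 7 ≤ 25 = M_tri(2). ✓ Equality does not hold at z = 2 (the coefficients have mixed signs, so the terms do not all align in phase there).

M_tri(2) = 25; |p(2)| = 7; equality at z=2: no.


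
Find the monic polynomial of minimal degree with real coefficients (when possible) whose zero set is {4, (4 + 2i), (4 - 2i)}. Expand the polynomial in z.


The polynomial is p(z) = ∏_{α ∈ S} (z − α), where S = {4, (4 + 2i), (4 - 2i)}.
Expanding the product yields: p(z) = z^3 -12·z^2 + 52·z -80.
Note conjugate pairs combine to real quadratics: (z − (4+2i))(z − (4−2i)) = z² − 8z + 20.
The resulting polynomial has degree 3 and real coefficients as required.

p(z) = z^3 -12·z^2 + 52·z -80.
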